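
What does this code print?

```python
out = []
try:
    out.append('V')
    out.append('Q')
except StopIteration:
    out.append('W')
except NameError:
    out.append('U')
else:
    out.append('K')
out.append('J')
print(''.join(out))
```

Execution trace: 'V' (try body) → 'Q' (try body, no exception) → 'K' (else) → 'J' (after the try/except). Output: VQKJ

Answer: VQKJ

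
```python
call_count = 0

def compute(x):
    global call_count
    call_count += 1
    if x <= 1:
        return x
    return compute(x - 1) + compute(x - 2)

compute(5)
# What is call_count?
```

Calls(x) = 1 + Calls(x-1) + Calls(x-2); Calls(0)=Calls(1)=1. For x=5 this gives 15.

Answer: 15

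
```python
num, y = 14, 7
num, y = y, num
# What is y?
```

Trace:
`num, y = 14, 7` → num = 14; y = 7
`num, y = y, num` → num = 7; y = 14
So y = 14

Answer: 14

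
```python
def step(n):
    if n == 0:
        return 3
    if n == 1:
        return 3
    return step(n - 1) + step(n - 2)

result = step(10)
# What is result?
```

Build up from base cases: step(0)=3, step(1)=3, step(2)=6, step(3)=9, step(4)=15, step(5)=24, step(6)=39, ..., step(10)=267

Answer: 267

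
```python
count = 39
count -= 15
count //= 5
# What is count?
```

Trace:
`count = 39` → count = 39
`count -= 15` → count = 24
`count //= 5` → count = 4
So count = 4

Answer: 4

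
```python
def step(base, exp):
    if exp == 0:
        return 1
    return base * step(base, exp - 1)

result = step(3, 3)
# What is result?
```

step(3, 3) = 3 * 3 * 3 = 27

Answer: 27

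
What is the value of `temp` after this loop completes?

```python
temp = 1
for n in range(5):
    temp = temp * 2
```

Multiply by 2, 5 times: 1 * 2^5 = 32
`temp` takes the values: 1 → 2 → 4 → 8 → 16 → 32

Answer: 32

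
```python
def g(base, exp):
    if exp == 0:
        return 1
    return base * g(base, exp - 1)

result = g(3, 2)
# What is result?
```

g(3, 2) = 3 * 3 = 9

Answer: 9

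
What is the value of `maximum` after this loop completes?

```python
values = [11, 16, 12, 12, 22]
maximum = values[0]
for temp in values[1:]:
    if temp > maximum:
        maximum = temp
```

Maximum of [11, 16, 12, 12, 22]
`maximum` takes the values: 11 → 16 → 22

Answer: 22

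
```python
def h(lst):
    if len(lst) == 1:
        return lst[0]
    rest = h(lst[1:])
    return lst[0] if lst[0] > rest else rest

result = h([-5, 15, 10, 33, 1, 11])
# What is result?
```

Recursive max over [-5, 15, 10, 33, 1, 11] = 33

Answer: 33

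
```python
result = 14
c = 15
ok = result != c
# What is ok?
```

Trace:
`result = 14` → result = 14
`c = 15` → c = 15
`ok = result != c` → ok = True
So ok = True

Answer: True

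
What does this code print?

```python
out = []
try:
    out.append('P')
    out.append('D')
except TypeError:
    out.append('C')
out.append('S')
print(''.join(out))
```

Execution trace: 'P' (try body) → 'D' (try body, no exception) → 'S' (after the try/except). Output: PDS

Answer: PDS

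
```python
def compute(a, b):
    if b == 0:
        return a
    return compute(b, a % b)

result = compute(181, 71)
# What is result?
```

compute(181, 71) -> compute(71, 39) -> compute(39, 32) -> compute(32, 7) -> compute(7, 4) -> compute(4, 3) -> compute(3, 1) -> compute(1, 0) -> 1

Answer: 1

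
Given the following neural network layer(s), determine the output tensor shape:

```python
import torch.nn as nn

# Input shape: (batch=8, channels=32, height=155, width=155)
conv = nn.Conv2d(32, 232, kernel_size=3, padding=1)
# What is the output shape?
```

Input: (8, 32, 155, 155) -> Output: (8, 232, 155, 155)

Answer: (8, 232, 155, 155)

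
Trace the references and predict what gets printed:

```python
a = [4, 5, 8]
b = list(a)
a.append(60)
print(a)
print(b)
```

Key concept: list() constructor creates copy.
Step by step:
`a = [4, 5, 8]` → a = [4, 5, 8]
`b = list(a)` → b = [4, 5, 8]
`a.append(60)` → a = [4, 5, 8, 60]
`print(a)` → prints [4, 5, 8, 60]
`print(b)` → prints [4, 5, 8]

Answer:
[4, 5, 8, 60]
[4, 5, 8]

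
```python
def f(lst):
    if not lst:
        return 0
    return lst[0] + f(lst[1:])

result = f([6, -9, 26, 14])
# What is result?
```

6 + (-9) + 26 + 14 + 0 = 37

Answer: 37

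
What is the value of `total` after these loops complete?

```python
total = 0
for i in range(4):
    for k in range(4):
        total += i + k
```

Sum of all i+k for i,k in 4x4
`total` takes the values: 0 → 1 → 3 → 6 → 7 → 9 → 12 → 16 → 18 → 21 → 25 → 30 → 33 → 37 → 42 → 48

Answer: 48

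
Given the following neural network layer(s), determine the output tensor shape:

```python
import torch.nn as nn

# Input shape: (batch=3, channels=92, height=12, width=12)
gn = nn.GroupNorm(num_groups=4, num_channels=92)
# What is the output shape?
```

Input: (3, 92, 12, 12) -> Output: (3, 92, 12, 12)

Answer: (3, 92, 12, 12)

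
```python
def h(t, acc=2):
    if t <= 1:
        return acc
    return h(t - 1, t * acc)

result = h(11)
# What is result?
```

Accumulator trace (n, acc): (11, 2) -> (10, 22) -> (9, 220) -> (8, 1980) -> (7, 15840) -> (6, 110880) -> (5, 665280) -> (4, 3326400) -> (3, 13305600) -> (2, 39916800) -> (1, 79833600) -> return 79833600

Answer: 79833600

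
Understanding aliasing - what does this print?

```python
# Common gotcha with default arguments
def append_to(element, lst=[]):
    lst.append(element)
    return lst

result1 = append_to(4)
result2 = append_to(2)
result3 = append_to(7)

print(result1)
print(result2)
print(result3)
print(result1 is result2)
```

Key concept: mutable default argument gotcha.
Step by step:
`result1 = append_to(4)` → result1 = [4]
`result2 = append_to(2)` → result1 = [4, 2] (same object as result2); result2 = [4, 2] (same object as result1)
`result3 = append_to(7)` → result1 = [4, 2, 7] (same object as result2, result3); result2 = [4, 2, 7] (same object as result1, result3); result3 = [4, 2, 7] (same object as result1, result2)
`print(result1)` → prints [4, 2, 7]
`print(result2)` → prints [4, 2, 7]
`print(result3)` → prints [4, 2, 7]
`print(result1 is result2)` → prints True

Answer:
[4, 2, 7]
[4, 2, 7]
[4, 2, 7]
True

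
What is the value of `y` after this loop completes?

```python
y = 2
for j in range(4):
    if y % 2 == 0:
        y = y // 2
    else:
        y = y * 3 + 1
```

Collatz-style transformation from 2
`y` takes the values: 2 → 1 → 4 → 2 → 1

Answer: 1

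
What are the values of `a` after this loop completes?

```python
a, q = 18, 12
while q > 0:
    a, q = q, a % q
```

GCD of 18 and 12
`a` takes the values: 18 → 12 → 6

Answer: 6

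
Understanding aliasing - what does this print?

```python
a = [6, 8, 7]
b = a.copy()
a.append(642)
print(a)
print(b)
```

Key concept: list.copy() creates independent copy.
Step by step:
`a = [6, 8, 7]` → a = [6, 8, 7]
`b = a.copy()` → b = [6, 8, 7]
`a.append(642)` → a = [6, 8, 7, 642]
`print(a)` → prints [6, 8, 7, 642]
`print(b)` → prints [6, 8, 7]

Answer:
[6, 8, 7, 642]
[6, 8, 7]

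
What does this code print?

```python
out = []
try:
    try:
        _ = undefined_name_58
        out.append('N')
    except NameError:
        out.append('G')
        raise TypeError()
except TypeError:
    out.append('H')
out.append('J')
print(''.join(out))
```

Execution trace: 'G' (except NameError) → 'H' (outer except TypeError) → 'J' (after the try/except). Output: GHJ

Answer: GHJ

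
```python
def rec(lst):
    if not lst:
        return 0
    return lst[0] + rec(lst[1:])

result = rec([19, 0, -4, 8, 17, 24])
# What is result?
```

19 + 0 + (-4) + 8 + 17 + 24 + 0 = 64

Answer: 64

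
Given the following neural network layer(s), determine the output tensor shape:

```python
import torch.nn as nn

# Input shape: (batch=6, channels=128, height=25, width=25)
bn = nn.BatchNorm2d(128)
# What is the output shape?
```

Input: (6, 128, 25, 25) -> Output: (6, 128, 25, 25)

Answer: (6, 128, 25, 25)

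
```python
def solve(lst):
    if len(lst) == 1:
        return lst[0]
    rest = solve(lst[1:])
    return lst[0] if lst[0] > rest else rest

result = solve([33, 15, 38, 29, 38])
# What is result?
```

Recursive max over [33, 15, 38, 29, 38] = 38

Answer: 38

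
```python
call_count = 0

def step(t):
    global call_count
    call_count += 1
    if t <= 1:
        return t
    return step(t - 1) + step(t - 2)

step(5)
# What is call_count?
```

Calls(t) = 1 + Calls(t-1) + Calls(t-2); Calls(0)=Calls(1)=1. For t=5 this gives 15.

Answer: 15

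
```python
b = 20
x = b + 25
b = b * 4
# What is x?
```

Trace:
`b = 20` → b = 20
`x = b + 25` → x = 45
`b = b * 4` → b = 80
So x = 45

Answer: 45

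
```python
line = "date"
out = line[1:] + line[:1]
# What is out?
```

Trace:
`line = "date"` → line = 'date'
`out = line[1:] + line[:1]` → out = 'ated'
So out = 'ated'

Answer: 'ated'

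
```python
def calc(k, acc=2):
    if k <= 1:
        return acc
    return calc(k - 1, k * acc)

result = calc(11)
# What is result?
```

Accumulator trace (n, acc): (11, 2) -> (10, 22) -> (9, 220) -> (8, 1980) -> (7, 15840) -> (6, 110880) -> (5, 665280) -> (4, 3326400) -> (3, 13305600) -> (2, 39916800) -> (1, 79833600) -> return 79833600

Answer: 79833600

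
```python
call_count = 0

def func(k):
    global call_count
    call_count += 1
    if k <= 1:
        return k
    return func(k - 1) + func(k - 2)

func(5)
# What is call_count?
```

Calls(k) = 1 + Calls(k-1) + Calls(k-2); Calls(0)=Calls(1)=1. For k=5 this gives 15.

Answer: 15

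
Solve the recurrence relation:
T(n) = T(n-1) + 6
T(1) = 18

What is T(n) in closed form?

Unrolling: T(n) = T(1) + 6·(n-1) = 18 + 6(n-1) = 6n + 12.

Answer: T(n) = 6n + 12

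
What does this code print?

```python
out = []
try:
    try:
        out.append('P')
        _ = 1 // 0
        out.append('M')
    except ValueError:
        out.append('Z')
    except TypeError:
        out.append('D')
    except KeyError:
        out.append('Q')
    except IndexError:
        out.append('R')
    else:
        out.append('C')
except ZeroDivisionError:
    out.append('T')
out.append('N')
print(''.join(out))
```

Execution trace: 'P' (try body) → 'T' (outer except ZeroDivisionError) → 'N' (after the try/except). Output: PTN

Answer: PTN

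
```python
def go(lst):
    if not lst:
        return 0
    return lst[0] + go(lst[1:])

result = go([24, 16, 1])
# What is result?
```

24 + 16 + 1 + 0 = 41

Answer: 41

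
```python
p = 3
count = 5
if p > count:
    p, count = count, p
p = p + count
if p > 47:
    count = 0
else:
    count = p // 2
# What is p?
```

Trace:
`p = 3` → p = 3
`count = 5` → count = 5
`if p > count: ...` → p > count is False → no variable changes
`p = p + count` → p = 8
`if p > 47: ...` → p > 47 is False, take else branch → count = 4
So p = 8

Answer: 8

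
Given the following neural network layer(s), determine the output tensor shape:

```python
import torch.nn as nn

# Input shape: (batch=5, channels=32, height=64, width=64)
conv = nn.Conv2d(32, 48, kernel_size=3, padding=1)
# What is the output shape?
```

Input: (5, 32, 64, 64) -> Output: (5, 48, 64, 64)

Answer: (5, 48, 64, 64)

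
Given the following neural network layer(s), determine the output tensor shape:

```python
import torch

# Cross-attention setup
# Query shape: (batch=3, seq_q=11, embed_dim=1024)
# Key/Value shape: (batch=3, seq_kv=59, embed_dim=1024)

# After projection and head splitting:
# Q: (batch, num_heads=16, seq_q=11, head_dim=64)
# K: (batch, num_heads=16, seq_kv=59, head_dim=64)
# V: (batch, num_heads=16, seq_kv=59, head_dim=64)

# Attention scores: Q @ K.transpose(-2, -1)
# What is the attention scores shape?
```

Input: (3, 11, 1024) -> Output: (3, 16, 11, 59)

Answer: (3, 16, 11, 59)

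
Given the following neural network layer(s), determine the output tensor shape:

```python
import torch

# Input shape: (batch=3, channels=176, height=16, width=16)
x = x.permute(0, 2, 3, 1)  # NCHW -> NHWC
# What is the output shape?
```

Input: (3, 176, 16, 16) -> Output: (3, 16, 16, 176)

Answer: (3, 16, 16, 176)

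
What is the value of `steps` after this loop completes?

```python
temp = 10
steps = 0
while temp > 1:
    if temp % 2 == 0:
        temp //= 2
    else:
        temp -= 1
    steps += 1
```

Steps to reduce 10 to 1
`steps` takes the values: 0 → 1 → 2 → 3 → 4

Answer: 4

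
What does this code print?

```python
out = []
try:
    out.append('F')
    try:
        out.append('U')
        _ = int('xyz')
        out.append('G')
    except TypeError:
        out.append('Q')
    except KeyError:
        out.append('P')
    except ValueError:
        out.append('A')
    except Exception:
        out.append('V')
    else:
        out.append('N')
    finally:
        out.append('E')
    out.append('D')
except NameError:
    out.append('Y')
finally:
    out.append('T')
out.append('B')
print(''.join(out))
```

Execution trace: 'F' (try body) → 'U' (inner try body) → 'A' (inner except ValueError) → 'E' (inner finally) → 'D' (try body, no exception) → 'T' (finally) → 'B' (after the try/except). Output: FUAEDTB

Answer: FUAEDTB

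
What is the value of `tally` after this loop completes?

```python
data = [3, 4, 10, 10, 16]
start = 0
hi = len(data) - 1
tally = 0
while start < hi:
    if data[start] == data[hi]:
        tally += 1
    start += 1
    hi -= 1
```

Count matching pairs from ends
`tally` takes the values: 0

Answer: 0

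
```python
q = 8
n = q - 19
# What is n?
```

Trace:
`q = 8` → q = 8
`n = q - 19` → n = -11
So n = -11

Answer: -11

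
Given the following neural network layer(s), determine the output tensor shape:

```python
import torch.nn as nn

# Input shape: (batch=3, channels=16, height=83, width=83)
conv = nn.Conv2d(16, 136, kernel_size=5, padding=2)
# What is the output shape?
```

Input: (3, 16, 83, 83) -> Output: (3, 136, 83, 83)

Answer: (3, 136, 83, 83)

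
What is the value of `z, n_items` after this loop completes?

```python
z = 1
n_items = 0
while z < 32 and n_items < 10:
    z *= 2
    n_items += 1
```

Double until >= 32 or 10 iterations
`z, n_items` takes the values: (1, 0) → (2, 0) → (2, 1) → (4, 1) → (4, 2) → (8, 2) → (8, 3) → (16, 3) → (16, 4) → (32, 4) → (32, 5)

Answer: 32, 5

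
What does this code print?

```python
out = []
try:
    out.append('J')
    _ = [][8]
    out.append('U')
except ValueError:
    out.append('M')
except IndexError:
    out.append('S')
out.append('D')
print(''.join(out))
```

Execution trace: 'J' (try body) → 'S' (except IndexError) → 'D' (after the try/except). Output: JSD

Answer: JSD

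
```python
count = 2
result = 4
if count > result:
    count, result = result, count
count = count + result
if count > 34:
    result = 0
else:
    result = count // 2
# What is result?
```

Trace:
`count = 2` → count = 2
`result = 4` → result = 4
`if count > result: ...` → count > result is False → no variable changes
`count = count + result` → count = 6
`if count > 34: ...` → count > 34 is False, take else branch → result = 3
So result = 3

Answer: 3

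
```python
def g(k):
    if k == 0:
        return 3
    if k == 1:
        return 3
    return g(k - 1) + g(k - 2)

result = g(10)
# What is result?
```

Build up from base cases: g(0)=3, g(1)=3, g(2)=6, g(3)=9, g(4)=15, g(5)=24, g(6)=39, ..., g(10)=267

Answer: 267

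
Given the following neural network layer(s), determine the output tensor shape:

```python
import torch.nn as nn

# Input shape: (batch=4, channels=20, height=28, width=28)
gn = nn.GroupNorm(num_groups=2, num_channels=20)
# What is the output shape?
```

Input: (4, 20, 28, 28) -> Output: (4, 20, 28, 28)

Answer: (4, 20, 28, 28)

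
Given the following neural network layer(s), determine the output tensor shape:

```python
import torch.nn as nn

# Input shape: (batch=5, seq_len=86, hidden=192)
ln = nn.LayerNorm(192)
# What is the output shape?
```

Input: (5, 86, 192) -> Output: (5, 86, 192)

Answer: (5, 86, 192)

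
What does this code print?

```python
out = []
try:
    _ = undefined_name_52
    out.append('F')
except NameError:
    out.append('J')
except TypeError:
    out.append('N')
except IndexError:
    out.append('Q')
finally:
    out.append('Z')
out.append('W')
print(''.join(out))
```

Execution trace: 'J' (except NameError) → 'Z' (finally) → 'W' (after the try/except). Output: JZW

Answer: JZW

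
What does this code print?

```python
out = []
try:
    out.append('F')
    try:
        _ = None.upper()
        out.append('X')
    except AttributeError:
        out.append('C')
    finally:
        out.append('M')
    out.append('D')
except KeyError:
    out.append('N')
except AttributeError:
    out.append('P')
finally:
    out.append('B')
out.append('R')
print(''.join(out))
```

Execution trace: 'F' (try body) → 'C' (inner except AttributeError) → 'M' (inner finally) → 'D' (try body, no exception) → 'B' (finally) → 'R' (after the try/except). Output: FCMDBR

Answer: FCMDBR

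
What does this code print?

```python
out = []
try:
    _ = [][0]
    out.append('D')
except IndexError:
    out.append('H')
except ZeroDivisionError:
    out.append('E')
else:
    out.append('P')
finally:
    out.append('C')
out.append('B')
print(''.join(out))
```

Execution trace: 'H' (except IndexError) → 'C' (finally) → 'B' (after the try/except). Output: HCB

Answer: HCB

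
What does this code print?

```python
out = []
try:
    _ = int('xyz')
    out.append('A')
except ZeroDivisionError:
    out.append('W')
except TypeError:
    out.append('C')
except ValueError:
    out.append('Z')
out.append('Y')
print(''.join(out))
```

Execution trace: 'Z' (except ValueError) → 'Y' (after the try/except). Output: ZY

Answer: ZY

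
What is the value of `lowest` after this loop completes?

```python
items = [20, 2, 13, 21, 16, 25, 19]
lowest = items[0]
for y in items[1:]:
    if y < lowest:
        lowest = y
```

Minimum of [20, 2, 13, 21, 16, 25, 19]
`lowest` takes the values: 20 → 2

Answer: 2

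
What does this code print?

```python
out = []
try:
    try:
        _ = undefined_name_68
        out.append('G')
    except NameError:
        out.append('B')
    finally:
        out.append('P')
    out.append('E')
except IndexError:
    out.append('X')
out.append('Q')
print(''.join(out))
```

Execution trace: 'B' (inner except NameError) → 'P' (inner finally) → 'E' (try body, no exception) → 'Q' (after the try/except). Output: BPEQ

Answer: BPEQ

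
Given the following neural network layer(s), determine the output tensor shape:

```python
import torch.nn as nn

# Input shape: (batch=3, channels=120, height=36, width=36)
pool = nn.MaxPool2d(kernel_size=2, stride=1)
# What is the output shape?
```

Input: (3, 120, 36, 36) -> Output: (3, 120, 35, 35)

Answer: (3, 120, 35, 35)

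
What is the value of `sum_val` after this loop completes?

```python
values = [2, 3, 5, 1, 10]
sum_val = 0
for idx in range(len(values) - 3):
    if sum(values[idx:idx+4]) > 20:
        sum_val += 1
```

Count windows with sum > 20
`sum_val` takes the values: 0

Answer: 0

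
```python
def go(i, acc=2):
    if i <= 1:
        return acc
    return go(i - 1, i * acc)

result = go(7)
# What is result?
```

Accumulator trace (n, acc): (7, 2) -> (6, 14) -> (5, 84) -> (4, 420) -> (3, 1680) -> (2, 5040) -> (1, 10080) -> return 10080

Answer: 10080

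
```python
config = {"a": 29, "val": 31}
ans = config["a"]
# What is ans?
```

Trace:
`config = {"a": 29, "val": 31}` → config = {'a': 29, 'val': 31}
`ans = config["a"]` → ans = 29
So ans = 29

Answer: 29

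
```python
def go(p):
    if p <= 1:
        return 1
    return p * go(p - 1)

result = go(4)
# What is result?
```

go(4) = 4 * 3 * 2 * 1 = 24

Answer: 24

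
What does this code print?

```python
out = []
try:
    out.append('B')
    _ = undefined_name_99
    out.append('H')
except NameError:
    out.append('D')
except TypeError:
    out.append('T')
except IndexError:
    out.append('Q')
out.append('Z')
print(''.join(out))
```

Execution trace: 'B' (try body) → 'D' (except NameError) → 'Z' (after the try/except). Output: BDZ

Answer: BDZ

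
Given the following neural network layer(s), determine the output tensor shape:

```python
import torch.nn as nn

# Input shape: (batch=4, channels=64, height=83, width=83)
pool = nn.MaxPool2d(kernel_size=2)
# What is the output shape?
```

Input: (4, 64, 83, 83) -> Output: (4, 64, 41, 41)

Answer: (4, 64, 41, 41)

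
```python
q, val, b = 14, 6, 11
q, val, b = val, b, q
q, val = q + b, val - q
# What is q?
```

Trace:
`q, val, b = 14, 6, 11` → q = 14; val = 6; b = 11
`q, val, b = val, b, q` → q = 6; val = 11; b = 14
`q, val = q + b, val - q` → q = 20; val = 5
So q = 20

Answer: 20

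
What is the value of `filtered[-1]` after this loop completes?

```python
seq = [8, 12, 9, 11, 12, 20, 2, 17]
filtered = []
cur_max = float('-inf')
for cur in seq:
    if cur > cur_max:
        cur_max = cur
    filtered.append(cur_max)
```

Running max ends at 20
`filtered` takes the values: [] → [8] → [8, 12] → [8, 12, 12] → [8, 12, 12, 12] → [8, 12, 12, 12, 12] → [8, 12, 12, 12, 12, 20] → [8, 12, 12, 12, 12, 20, 20] → [8, 12, 12, 12, 12, 20, 20, 20]
So `filtered[-1]` = 20

Answer: 20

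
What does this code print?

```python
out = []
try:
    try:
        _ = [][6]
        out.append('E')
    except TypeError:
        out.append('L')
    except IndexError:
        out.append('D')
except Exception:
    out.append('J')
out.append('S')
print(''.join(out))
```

Execution trace: 'D' (inner except IndexError) → 'S' (after the try/except). Output: DS

Answer: DS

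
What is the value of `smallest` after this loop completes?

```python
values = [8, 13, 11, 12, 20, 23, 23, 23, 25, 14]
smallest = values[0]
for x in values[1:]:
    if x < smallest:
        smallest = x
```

Minimum of [8, 13, 11, 12, 20, 23, 23, 23, 25, 14]
`smallest` takes the values: 8

Answer: 8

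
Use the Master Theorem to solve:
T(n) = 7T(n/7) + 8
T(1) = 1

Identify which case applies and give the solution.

a=7, b=7, f(n)=8. log_7(7) = 1. Since c=0 < 1, Case 1 applies: T(n) = Θ(n^log_b(a)) = O(n).

Answer: O(n) - Case 1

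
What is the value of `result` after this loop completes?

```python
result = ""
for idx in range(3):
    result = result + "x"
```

Repeat 'x' 3 times
`result` takes the values: "" → "x" → "xx" → "xxx"

Answer: "xxx"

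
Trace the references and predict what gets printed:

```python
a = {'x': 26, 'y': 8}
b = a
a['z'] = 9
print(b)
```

Key concept: dict aliasing.
Step by step:
`a = {'x': 26, 'y': 8}` → a = {'x': 26, 'y': 8}
`b = a` → b = {'x': 26, 'y': 8} (same object as a)
`a['z'] = 9` → a = {'x': 26, 'y': 8, 'z': 9} (same object as b); b = {'x': 26, 'y': 8, 'z': 9} (same object as a)
`print(b)` → prints {'x': 26, 'y': 8, 'z': 9}

Answer: {'x': 26, 'y': 8, 'z': 9}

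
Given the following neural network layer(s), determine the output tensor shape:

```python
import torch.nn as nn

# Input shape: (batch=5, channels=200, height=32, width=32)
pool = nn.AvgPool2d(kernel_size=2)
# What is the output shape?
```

Input: (5, 200, 32, 32) -> Output: (5, 200, 16, 16)

Answer: (5, 200, 16, 16)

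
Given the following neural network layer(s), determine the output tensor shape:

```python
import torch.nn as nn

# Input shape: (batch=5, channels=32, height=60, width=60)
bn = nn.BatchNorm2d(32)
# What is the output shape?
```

Input: (5, 32, 60, 60) -> Output: (5, 32, 60, 60)

Answer: (5, 32, 60, 60)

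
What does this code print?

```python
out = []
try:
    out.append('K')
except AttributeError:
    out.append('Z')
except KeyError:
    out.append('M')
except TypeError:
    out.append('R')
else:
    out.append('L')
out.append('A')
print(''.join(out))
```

Execution trace: 'K' (try body, no exception) → 'L' (else) → 'A' (after the try/except). Output: KLA

Answer: KLA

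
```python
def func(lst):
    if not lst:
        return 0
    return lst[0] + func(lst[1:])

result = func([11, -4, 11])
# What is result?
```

11 + (-4) + 11 + 0 = 18

Answer: 18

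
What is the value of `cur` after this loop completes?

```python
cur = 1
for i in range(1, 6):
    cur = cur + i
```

Start at 1, add 1 through 5
`cur` takes the values: 1 → 2 → 4 → 7 → 11 → 16

Answer: 16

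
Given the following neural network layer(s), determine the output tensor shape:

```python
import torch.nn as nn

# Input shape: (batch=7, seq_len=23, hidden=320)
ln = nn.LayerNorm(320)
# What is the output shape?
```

Input: (7, 23, 320) -> Output: (7, 23, 320)

Answer: (7, 23, 320)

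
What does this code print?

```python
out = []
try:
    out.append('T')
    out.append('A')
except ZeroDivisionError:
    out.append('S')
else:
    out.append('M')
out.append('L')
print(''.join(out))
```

Execution trace: 'T' (try body) → 'A' (try body, no exception) → 'M' (else) → 'L' (after the try/except). Output: TAML

Answer: TAML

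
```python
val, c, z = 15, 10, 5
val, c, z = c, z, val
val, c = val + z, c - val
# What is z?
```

Trace:
`val, c, z = 15, 10, 5` → val = 15; c = 10; z = 5
`val, c, z = c, z, val` → val = 10; c = 5; z = 15
`val, c = val + z, c - val` → val = 25; c = -5
So z = 15

Answer: 15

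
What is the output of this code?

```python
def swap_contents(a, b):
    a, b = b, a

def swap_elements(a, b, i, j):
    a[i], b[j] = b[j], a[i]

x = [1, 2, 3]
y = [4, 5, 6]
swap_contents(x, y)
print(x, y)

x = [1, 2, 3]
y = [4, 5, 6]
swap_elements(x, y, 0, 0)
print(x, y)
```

Key concept: parameter rebinding vs mutation.
Step by step:
`x = [1, 2, 3]` → x = [1, 2, 3]
`y = [4, 5, 6]` → y = [4, 5, 6]
`swap_contents(x, y)` → no visible change to tracked variables
`print(x, y)` → prints [1, 2, 3] [4, 5, 6]
`x = [1, 2, 3]` → x = [1, 2, 3]
`y = [4, 5, 6]` → y = [4, 5, 6]
`swap_elements(x, y, 0, 0)` → x = [4, 2, 3]; y = [1, 5, 6]
`print(x, y)` → prints [4, 2, 3] [1, 5, 6]

Answer:
[1, 2, 3] [4, 5, 6]
[4, 2, 3] [1, 5, 6]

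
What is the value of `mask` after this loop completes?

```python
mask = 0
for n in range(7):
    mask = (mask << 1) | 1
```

Build 7 consecutive 1-bits: 0b1111111
`mask` takes the values: 0 → 1 → 3 → 7 → 15 → 31 → 63 → 127

Answer: 127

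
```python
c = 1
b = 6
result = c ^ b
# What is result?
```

Trace:
`c = 1` → c = 1
`b = 6` → b = 6
`result = c ^ b` → result = 7
So result = 7

Answer: 7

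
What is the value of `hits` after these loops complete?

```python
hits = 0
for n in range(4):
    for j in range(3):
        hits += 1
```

4 * 3 = 12
`hits` takes the values: 0 → 1 → 2 → 3 → 4 → 5 → 6 → 7 → 8 → 9 → 10 → 11 → 12

Answer: 12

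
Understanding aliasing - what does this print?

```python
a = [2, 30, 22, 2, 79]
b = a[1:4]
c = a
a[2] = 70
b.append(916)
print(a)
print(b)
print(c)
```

Key concept: slice vs alias.
Step by step:
`a = [2, 30, 22, 2, 79]` → a = [2, 30, 22, 2, 79]
`b = a[1:4]` → b = [30, 22, 2]
`c = a` → c = [2, 30, 22, 2, 79] (same object as a)
`a[2] = 70` → a = [2, 30, 70, 2, 79] (same object as c); c = [2, 30, 70, 2, 79] (same object as a)
`b.append(916)` → b = [30, 22, 2, 916]
`print(a)` → prints [2, 30, 70, 2, 79]
`print(b)` → prints [30, 22, 2, 916]
`print(c)` → prints [2, 30, 70, 2, 79]

Answer:
[2, 30, 70, 2, 79]
[30, 22, 2, 916]
[2, 30, 70, 2, 79]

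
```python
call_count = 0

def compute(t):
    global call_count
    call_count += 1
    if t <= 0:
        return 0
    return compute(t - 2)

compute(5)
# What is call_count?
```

Linear recursion stepping by 2: 4 calls from t=5 down to ≤0.

Answer: 4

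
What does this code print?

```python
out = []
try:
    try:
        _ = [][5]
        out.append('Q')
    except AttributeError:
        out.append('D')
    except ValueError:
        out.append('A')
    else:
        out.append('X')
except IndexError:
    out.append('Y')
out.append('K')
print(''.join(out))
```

Execution trace: 'Y' (outer except IndexError) → 'K' (after the try/except). Output: YK

Answer: YK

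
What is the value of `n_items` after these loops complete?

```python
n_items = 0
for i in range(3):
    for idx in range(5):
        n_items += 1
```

3 * 5 = 15
`n_items` takes the values: 0 → 1 → 2 → 3 → 4 → 5 → 6 → 7 → 8 → 9 → 10 → 11 → 12 → 13 → 14 → 15

Answer: 15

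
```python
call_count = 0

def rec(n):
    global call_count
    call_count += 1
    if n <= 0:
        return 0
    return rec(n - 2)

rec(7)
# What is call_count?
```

Linear recursion stepping by 2: 5 calls from n=7 down to ≤0.

Answer: 5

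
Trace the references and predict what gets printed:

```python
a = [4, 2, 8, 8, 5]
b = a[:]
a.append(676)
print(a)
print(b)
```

Key concept: slice [:] creates copy.
Step by step:
`a = [4, 2, 8, 8, 5]` → a = [4, 2, 8, 8, 5]
`b = a[:]` → b = [4, 2, 8, 8, 5]
`a.append(676)` → a = [4, 2, 8, 8, 5, 676]
`print(a)` → prints [4, 2, 8, 8, 5, 676]
`print(b)` → prints [4, 2, 8, 8, 5]

Answer:
[4, 2, 8, 8, 5, 676]
[4, 2, 8, 8, 5]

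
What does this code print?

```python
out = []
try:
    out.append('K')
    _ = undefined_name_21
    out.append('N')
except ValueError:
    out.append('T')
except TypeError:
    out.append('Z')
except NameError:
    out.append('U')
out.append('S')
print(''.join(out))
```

Execution trace: 'K' (try body) → 'U' (except NameError) → 'S' (after the try/except). Output: KUS

Answer: KUS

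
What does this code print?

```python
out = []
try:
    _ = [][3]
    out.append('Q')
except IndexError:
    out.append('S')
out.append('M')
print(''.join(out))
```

Execution trace: 'S' (except IndexError) → 'M' (after the try/except). Output: SM

Answer: SM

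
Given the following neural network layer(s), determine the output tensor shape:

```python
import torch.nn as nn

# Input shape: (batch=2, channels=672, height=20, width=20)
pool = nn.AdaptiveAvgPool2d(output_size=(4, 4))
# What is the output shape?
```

Input: (2, 672, 20, 20) -> Output: (2, 672, 4, 4)

Answer: (2, 672, 4, 4)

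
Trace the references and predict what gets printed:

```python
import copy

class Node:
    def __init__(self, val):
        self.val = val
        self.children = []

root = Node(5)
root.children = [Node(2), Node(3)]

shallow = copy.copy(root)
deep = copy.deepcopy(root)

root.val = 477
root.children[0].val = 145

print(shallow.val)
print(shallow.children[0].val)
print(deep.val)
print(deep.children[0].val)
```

Key concept: deep copy with custom objects.
Step by step:
`root = Node(5)` → root = Node(val=5, children=[])
`root.children = [Node(2), Node(3)]` → root = Node(val=5, children=[Node(val=2, children=[]), Node(val=3, children=[])])
`shallow = copy.copy(root)` → shallow = Node(val=5, children=[Node(val=2, children=[]), Node(val=3, children=[])])
`deep = copy.deepcopy(root)` → deep = Node(val=5, children=[Node(val=2, children=[]), Node(val=3, children=[])])
`root.val = 477` → root = Node(val=477, children=[Node(val=2, children=[]), Node(val=3, children=[])])
`root.children[0].val = 145` → root = Node(val=477, children=[Node(val=145, children=[]), Node(val=3, children=[])]); shallow = Node(val=5, children=[Node(val=145, children=[]), Node(val=3, children=[])])
`print(shallow.val)` → prints 5
`print(shallow.children[0].val)` → prints 145
`print(deep.val)` → prints 5
`print(deep.children[0].val)` → prints 2

Answer:
5
145
5
2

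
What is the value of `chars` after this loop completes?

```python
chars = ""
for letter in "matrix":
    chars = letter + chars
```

Reverse 'matrix'
`chars` takes the values: "" → "m" → "am" → "tam" → "rtam" → "irtam" → "xirtam"

Answer: "xirtam"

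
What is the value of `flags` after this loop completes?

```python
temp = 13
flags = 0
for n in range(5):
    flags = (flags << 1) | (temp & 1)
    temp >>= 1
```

Reverse lowest 5 bits of 13
`flags` takes the values: 0 → 1 → 2 → 5 → 11 → 22

Answer: 22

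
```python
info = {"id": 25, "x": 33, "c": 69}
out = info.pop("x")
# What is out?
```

Trace:
`info = {"id": 25, "x": 33, "c": 69}` → info = {'id': 25, 'x': 33, 'c': 69}
`out = info.pop("x")` → info = {'id': 25, 'c': 69}; out = 33
So out = 33

Answer: 33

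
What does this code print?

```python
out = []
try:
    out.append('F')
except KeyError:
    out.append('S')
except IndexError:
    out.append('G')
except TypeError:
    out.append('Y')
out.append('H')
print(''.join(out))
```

Execution trace: 'F' (try body, no exception) → 'H' (after the try/except). Output: FH

Answer: FH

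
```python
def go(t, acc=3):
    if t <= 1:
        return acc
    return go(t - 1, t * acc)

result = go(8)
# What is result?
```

Accumulator trace (n, acc): (8, 3) -> (7, 24) -> (6, 168) -> (5, 1008) -> (4, 5040) -> (3, 20160) -> (2, 60480) -> (1, 120960) -> return 120960

Answer: 120960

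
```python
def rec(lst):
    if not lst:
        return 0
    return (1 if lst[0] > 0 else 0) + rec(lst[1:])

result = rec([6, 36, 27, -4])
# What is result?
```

Count of positive elements in [6, 36, 27, -4] = 3

Answer: 3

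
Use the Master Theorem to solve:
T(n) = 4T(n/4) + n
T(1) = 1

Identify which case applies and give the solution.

a=4, b=4, f(n)=n. log_4(4) = 1. Since c=1 = 1, Case 2 applies: T(n) = Θ(n^log_b(a) · log n) = O(n log n).

Answer: O(n log n) - Case 2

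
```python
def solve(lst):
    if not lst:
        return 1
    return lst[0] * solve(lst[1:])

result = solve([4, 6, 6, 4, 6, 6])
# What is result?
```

Product over [4, 6, 6, 4, 6, 6] = 4 * 6 * 6 * 4 * 6 * 6 = 20736

Answer: 20736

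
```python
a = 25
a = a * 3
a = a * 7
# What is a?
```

Trace:
`a = 25` → a = 25
`a = a * 3` → a = 75
`a = a * 7` → a = 525
So a = 525

Answer: 525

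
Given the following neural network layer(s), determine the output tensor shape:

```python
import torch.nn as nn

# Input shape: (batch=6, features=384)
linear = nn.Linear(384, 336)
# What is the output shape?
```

Input: (6, 384) -> Output: (6, 336)

Answer: (6, 336)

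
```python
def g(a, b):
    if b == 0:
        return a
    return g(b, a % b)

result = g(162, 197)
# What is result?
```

g(162, 197) -> g(197, 162) -> g(162, 35) -> g(35, 22) -> g(22, 13) -> g(13, 9) -> g(9, 4) -> g(4, 1) -> g(1, 0) -> 1

Answer: 1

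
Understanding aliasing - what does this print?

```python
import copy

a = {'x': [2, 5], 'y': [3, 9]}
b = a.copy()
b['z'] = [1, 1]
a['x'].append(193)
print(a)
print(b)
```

Key concept: shallow copy of dict with mutable values.
Step by step:
`a = {'x': [2, 5], 'y': [3, 9]}` → a = {'x': [2, 5], 'y': [3, 9]}
`b = a.copy()` → b = {'x': [2, 5], 'y': [3, 9]}
`b['z'] = [1, 1]` → b = {'x': [2, 5], 'y': [3, 9], 'z': [1, 1]}
`a['x'].append(193)` → a = {'x': [2, 5, 193], 'y': [3, 9]}; b = {'x': [2, 5, 193], 'y': [3, 9], 'z': [1, 1]}
`print(a)` → prints {'x': [2, 5, 193], 'y': [3, 9]}
`print(b)` → prints {'x': [2, 5, 193], 'y': [3, 9], 'z': [1, 1]}

Answer:
{'x': [2, 5, 193], 'y': [3, 9]}
{'x': [2, 5, 193], 'y': [3, 9], 'z': [1, 1]}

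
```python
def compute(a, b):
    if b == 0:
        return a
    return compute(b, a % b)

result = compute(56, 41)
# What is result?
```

compute(56, 41) -> compute(41, 15) -> compute(15, 11) -> compute(11, 4) -> compute(4, 3) -> compute(3, 1) -> compute(1, 0) -> 1

Answer: 1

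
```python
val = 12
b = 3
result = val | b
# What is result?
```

Trace:
`val = 12` → val = 12
`b = 3` → b = 3
`result = val | b` → result = 15
So result = 15

Answer: 15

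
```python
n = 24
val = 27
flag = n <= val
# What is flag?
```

Trace:
`n = 24` → n = 24
`val = 27` → val = 27
`flag = n <= val` → flag = True
So flag = True

Answer: True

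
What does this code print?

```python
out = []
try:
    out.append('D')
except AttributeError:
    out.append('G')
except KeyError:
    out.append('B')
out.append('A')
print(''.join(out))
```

Execution trace: 'D' (try body, no exception) → 'A' (after the try/except). Output: DA

Answer: DA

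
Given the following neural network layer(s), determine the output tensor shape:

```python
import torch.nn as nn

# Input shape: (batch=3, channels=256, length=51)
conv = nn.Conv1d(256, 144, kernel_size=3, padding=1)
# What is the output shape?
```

Input: (3, 256, 51) -> Output: (3, 144, 51)

Answer: (3, 144, 51)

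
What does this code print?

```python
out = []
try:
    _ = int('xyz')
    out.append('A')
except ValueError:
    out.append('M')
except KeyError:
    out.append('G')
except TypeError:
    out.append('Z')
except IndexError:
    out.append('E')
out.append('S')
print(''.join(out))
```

Execution trace: 'M' (except ValueError) → 'S' (after the try/except). Output: MS

Answer: MS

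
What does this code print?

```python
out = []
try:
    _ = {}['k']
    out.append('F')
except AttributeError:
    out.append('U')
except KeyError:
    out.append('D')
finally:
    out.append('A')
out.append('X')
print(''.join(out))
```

Execution trace: 'D' (except KeyError) → 'A' (finally) → 'X' (after the try/except). Output: DAX

Answer: DAX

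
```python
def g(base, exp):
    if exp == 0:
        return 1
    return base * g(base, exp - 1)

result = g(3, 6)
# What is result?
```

g(3, 6) = 3 * 3 * 3 * 3 * 3 * 3 = 729

Answer: 729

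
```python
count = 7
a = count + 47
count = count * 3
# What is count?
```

Trace:
`count = 7` → count = 7
`a = count + 47` → a = 54
`count = count * 3` → count = 21
So count = 21

Answer: 21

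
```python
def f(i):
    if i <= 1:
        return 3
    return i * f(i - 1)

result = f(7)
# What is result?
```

f(7) = 7 * 6 * 5 * 4 * 3 * 2 * 3 = 15120

Answer: 15120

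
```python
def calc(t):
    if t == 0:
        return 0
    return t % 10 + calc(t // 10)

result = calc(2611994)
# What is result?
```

Sum of digits of 2611994: 4 + 9 + 9 + 1 + 1 + 6 + 2 = 32

Answer: 32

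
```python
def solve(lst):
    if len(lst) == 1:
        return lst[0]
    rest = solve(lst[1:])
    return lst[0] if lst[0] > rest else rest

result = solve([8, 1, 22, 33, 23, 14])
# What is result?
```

Recursive max over [8, 1, 22, 33, 23, 14] = 33

Answer: 33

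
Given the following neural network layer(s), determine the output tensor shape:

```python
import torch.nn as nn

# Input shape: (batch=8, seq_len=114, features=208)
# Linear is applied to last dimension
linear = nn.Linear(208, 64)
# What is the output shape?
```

Input: (8, 114, 208) -> Output: (8, 114, 64)

Answer: (8, 114, 64)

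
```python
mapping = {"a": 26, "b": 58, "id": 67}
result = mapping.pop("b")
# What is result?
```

Trace:
`mapping = {"a": 26, "b": 58, "id": 67}` → mapping = {'a': 26, 'b': 58, 'id': 67}
`result = mapping.pop("b")` → mapping = {'a': 26, 'id': 67}; result = 58
So result = 58

Answer: 58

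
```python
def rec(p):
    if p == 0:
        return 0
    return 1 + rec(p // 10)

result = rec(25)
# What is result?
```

Count of digits of 25: 2

Answer: 2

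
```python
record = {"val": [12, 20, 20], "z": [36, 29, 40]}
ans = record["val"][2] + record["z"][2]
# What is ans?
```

Trace:
`record = {"val": [12, 20, 20], "z": [36, 29, 40]}` → record = {'val': [12, 20, 20], 'z': [36, 29, 40]}
`ans = record["val"][2] + record["z"][2]` → ans = 60
So ans = 60

Answer: 60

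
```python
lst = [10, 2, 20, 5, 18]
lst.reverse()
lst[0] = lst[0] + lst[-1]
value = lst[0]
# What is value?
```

Trace:
`lst = [10, 2, 20, 5, 18]` → lst = [10, 2, 20, 5, 18]
`lst.reverse()` → lst = [18, 5, 20, 2, 10]
`lst[0] = lst[0] + lst[-1]` → lst = [28, 5, 20, 2, 10]
`value = lst[0]` → value = 28
So value = 28

Answer: 28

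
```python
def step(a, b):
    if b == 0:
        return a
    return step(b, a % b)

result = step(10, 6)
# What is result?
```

step(10, 6) -> step(6, 4) -> step(4, 2) -> step(2, 0) -> 2

Answer: 2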